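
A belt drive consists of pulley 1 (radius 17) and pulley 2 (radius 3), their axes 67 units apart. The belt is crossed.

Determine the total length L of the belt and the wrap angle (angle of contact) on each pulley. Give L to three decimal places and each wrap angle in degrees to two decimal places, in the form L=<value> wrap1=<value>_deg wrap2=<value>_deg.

crossed belt: β = asin((r1+r2)/C) = asin(20/67) = 17.3680°
wrap1 = wrap2 = π + 2β = 214.7360°
tangent length = C·cosβ = 63.9453
L = (r1+r2)·wrap + 2·C·cosβ = 20·3.7478 + 2·63.9453 = 202.8476

L=202.848 wrap1=214.74_deg wrap2=214.74_deg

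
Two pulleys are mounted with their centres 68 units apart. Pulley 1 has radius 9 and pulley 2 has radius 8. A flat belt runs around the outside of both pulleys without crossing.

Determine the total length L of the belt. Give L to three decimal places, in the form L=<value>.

L=189.422

open belt: β = asin((r2−r1)/C) = asin(-1/68) = -0.8426°
wrap1 = π − 2β = 181.6852°
wrap2 = π + 2β = 178.3148°
tangent length = C·cosβ = 67.9926
L = r1·wrap1 + r2·wrap2 + 2·C·cosβ = 9·3.1710 + 8·3.1122 + 2·67.9926 = 189.4218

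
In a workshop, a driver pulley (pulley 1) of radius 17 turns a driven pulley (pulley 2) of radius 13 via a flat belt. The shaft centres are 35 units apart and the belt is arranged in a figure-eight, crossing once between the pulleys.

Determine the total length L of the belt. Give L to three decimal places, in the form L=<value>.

crossed belt: β = asin((r1+r2)/C) = asin(30/35) = 58.9973°
wrap1 = wrap2 = π + 2β = 297.9946°
tangent length = C·cosβ = 18.0278
L = (r1+r2)·wrap + 2·C·cosβ = 30·5.2010 + 2·18.0278 = 192.0851

L=192.085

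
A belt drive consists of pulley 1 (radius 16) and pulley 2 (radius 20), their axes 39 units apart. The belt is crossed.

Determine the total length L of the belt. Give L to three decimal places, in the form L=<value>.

L=227.770

crossed belt: β = asin((r1+r2)/C) = asin(36/39) = 67.3801°
wrap1 = wrap2 = π + 2β = 314.7603°
tangent length = C·cosβ = 15.0000
L = (r1+r2)·wrap + 2·C·cosβ = 36·5.4936 + 2·15.0000 = 227.7697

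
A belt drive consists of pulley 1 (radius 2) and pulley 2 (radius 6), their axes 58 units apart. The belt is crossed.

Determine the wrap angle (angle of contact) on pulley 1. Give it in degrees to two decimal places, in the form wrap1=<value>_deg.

wrap1=195.86_deg

crossed belt: β = asin((r1+r2)/C) = asin(8/58) = 7.9281°
wrap1 = wrap2 = π + 2β = 195.8563°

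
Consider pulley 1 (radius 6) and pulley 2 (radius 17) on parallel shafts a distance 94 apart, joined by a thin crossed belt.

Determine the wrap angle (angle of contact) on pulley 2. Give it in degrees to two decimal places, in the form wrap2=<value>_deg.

wrap2=208.33_deg

crossed belt: β = asin((r1+r2)/C) = asin(23/94) = 14.1630°
wrap1 = wrap2 = π + 2β = 208.3259°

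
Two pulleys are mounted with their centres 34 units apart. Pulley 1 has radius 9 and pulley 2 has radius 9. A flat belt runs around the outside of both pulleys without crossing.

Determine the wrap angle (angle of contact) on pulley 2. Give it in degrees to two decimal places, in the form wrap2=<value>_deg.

wrap2=180.00_deg

open belt: β = asin((r2−r1)/C) = asin(0/34) = 0.0000°
wrap1 = π − 2β = 180.0000°
wrap2 = π + 2β = 180.0000°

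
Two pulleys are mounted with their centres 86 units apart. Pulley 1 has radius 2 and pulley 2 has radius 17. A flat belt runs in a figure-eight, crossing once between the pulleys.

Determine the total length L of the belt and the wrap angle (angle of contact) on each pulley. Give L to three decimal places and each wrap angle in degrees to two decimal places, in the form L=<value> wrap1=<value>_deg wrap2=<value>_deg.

L=235.905 wrap1=205.53_deg wrap2=205.53_deg

crossed belt: β = asin((r1+r2)/C) = asin(19/86) = 12.7637°
wrap1 = wrap2 = π + 2β = 205.5274°
tangent length = C·cosβ = 83.8749
L = (r1+r2)·wrap + 2·C·cosβ = 19·3.5871 + 2·83.8749 = 235.9053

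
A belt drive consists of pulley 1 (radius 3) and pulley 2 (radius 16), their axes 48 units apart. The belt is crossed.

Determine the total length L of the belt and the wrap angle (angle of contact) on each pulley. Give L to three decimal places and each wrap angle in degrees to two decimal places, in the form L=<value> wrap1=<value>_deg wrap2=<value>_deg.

L=163.314 wrap1=226.64_deg wrap2=226.64_deg

crossed belt: β = asin((r1+r2)/C) = asin(19/48) = 23.3180°
wrap1 = wrap2 = π + 2β = 226.6359°
tangent length = C·cosβ = 44.0795
L = (r1+r2)·wrap + 2·C·cosβ = 19·3.9555 + 2·44.0795 = 163.3143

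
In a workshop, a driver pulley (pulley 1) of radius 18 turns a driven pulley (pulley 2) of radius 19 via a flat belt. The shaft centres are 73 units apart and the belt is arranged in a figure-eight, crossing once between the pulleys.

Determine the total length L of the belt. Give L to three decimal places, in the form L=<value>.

crossed belt: β = asin((r1+r2)/C) = asin(37/73) = 30.4542°
wrap1 = wrap2 = π + 2β = 240.9084°
tangent length = C·cosβ = 62.9285
L = (r1+r2)·wrap + 2·C·cosβ = 37·4.2046 + 2·62.9285 = 281.4289

L=281.429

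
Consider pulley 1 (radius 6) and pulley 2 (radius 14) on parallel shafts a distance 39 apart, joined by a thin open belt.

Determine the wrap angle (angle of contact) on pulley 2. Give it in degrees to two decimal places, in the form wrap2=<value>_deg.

open belt: β = asin((r2−r1)/C) = asin(8/39) = 11.8370°
wrap1 = π − 2β = 156.3260°
wrap2 = π + 2β = 203.6740°

wrap2=203.67_deg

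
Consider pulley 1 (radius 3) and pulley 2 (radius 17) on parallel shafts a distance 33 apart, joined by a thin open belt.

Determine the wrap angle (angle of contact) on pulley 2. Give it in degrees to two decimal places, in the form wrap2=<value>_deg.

open belt: β = asin((r2−r1)/C) = asin(14/33) = 25.1027°
wrap1 = π − 2β = 129.7946°
wrap2 = π + 2β = 230.2054°

wrap2=230.21_deg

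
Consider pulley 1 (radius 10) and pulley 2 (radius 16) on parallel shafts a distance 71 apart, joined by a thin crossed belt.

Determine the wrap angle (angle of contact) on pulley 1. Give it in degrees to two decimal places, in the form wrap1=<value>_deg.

crossed belt: β = asin((r1+r2)/C) = asin(26/71) = 21.4813°
wrap1 = wrap2 = π + 2β = 222.9626°

wrap1=222.96_deg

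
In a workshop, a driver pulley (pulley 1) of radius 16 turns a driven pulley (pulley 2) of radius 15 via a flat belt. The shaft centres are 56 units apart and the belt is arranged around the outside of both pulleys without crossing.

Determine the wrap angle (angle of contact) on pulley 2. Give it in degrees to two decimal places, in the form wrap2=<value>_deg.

wrap2=177.95_deg

open belt: β = asin((r2−r1)/C) = asin(-1/56) = -1.0232°
wrap1 = π − 2β = 182.0464°
wrap2 = π + 2β = 177.9536°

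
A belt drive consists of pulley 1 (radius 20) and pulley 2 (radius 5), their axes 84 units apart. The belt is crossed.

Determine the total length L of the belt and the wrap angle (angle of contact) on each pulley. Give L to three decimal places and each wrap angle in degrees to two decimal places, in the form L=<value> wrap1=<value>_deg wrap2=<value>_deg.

L=254.037 wrap1=214.63_deg wrap2=214.63_deg

crossed belt: β = asin((r1+r2)/C) = asin(25/84) = 17.3147°
wrap1 = wrap2 = π + 2β = 214.6293°
tangent length = C·cosβ = 80.1935
L = (r1+r2)·wrap + 2·C·cosβ = 25·3.7460 + 2·80.1935 = 254.0367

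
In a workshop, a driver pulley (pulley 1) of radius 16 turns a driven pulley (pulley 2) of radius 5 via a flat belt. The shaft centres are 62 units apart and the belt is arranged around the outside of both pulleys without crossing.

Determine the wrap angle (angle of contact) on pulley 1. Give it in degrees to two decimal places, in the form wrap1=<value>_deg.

wrap1=200.44_deg

open belt: β = asin((r2−r1)/C) = asin(-11/62) = -10.2195°
wrap1 = π − 2β = 200.4390°
wrap2 = π + 2β = 159.5610°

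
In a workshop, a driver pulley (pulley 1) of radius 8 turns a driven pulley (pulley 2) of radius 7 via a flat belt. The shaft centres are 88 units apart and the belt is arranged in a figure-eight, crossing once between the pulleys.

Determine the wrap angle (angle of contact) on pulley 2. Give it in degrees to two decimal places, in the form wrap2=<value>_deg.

wrap2=199.63_deg

crossed belt: β = asin((r1+r2)/C) = asin(15/88) = 9.8142°
wrap1 = wrap2 = π + 2β = 199.6285°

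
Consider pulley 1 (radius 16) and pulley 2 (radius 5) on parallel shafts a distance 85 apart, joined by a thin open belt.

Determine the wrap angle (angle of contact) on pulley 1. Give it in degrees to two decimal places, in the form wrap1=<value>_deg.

open belt: β = asin((r2−r1)/C) = asin(-11/85) = -7.4356°
wrap1 = π − 2β = 194.8712°
wrap2 = π + 2β = 165.1288°

wrap1=194.87_deg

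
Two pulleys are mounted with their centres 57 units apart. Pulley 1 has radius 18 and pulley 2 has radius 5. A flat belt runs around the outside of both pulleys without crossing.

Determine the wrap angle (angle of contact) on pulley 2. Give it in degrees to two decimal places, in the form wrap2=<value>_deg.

wrap2=153.63_deg

open belt: β = asin((r2−r1)/C) = asin(-13/57) = -13.1835°
wrap1 = π − 2β = 206.3670°
wrap2 = π + 2β = 153.6330°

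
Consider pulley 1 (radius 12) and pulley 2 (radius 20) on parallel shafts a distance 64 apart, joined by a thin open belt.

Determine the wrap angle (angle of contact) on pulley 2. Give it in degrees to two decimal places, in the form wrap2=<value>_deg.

wrap2=194.36_deg

open belt: β = asin((r2−r1)/C) = asin(8/64) = 7.1808°
wrap1 = π − 2β = 165.6385°
wrap2 = π + 2β = 194.3615°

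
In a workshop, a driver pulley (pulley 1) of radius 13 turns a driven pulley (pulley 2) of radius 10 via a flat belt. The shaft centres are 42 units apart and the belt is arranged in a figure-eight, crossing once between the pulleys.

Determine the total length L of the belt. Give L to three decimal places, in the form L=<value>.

L=169.200

crossed belt: β = asin((r1+r2)/C) = asin(23/42) = 33.2038°
wrap1 = wrap2 = π + 2β = 246.4076°
tangent length = C·cosβ = 35.1426
L = (r1+r2)·wrap + 2·C·cosβ = 23·4.3006 + 2·35.1426 = 169.1995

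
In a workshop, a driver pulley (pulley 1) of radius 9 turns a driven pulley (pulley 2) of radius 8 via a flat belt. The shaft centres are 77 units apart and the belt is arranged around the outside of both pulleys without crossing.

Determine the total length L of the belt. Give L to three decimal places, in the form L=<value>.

open belt: β = asin((r2−r1)/C) = asin(-1/77) = -0.7441°
wrap1 = π − 2β = 181.4882°
wrap2 = π + 2β = 178.5118°
tangent length = C·cosβ = 76.9935
L = r1·wrap1 + r2·wrap2 + 2·C·cosβ = 9·3.1676 + 8·3.1156 + 2·76.9935 = 207.4201

L=207.420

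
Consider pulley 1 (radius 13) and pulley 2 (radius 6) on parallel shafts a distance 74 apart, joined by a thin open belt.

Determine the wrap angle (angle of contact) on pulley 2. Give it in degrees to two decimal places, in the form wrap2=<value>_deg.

open belt: β = asin((r2−r1)/C) = asin(-7/74) = -5.4280°
wrap1 = π − 2β = 190.8560°
wrap2 = π + 2β = 169.1440°

wrap2=169.14_deg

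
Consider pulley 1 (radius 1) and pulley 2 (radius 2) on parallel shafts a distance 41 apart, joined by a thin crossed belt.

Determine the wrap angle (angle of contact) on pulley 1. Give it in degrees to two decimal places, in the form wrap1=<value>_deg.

crossed belt: β = asin((r1+r2)/C) = asin(3/41) = 4.1961°
wrap1 = wrap2 = π + 2β = 188.3922°

wrap1=188.39_deg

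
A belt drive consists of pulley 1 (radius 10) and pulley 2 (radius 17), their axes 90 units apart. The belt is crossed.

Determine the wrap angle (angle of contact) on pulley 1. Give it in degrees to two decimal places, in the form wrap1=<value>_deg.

wrap1=214.92_deg

crossed belt: β = asin((r1+r2)/C) = asin(27/90) = 17.4576°
wrap1 = wrap2 = π + 2β = 214.9152°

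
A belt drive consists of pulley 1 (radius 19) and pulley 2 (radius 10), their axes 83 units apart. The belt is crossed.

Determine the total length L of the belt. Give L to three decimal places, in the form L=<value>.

crossed belt: β = asin((r1+r2)/C) = asin(29/83) = 20.4505°
wrap1 = wrap2 = π + 2β = 220.9009°
tangent length = C·cosβ = 77.7689
L = (r1+r2)·wrap + 2·C·cosβ = 29·3.8554 + 2·77.7689 = 267.3458

L=267.346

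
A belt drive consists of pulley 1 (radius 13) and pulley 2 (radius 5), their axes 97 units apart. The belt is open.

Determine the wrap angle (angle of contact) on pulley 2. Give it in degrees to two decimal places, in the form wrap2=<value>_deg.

wrap2=170.54_deg

open belt: β = asin((r2−r1)/C) = asin(-8/97) = -4.7308°
wrap1 = π − 2β = 189.4616°
wrap2 = π + 2β = 170.5384°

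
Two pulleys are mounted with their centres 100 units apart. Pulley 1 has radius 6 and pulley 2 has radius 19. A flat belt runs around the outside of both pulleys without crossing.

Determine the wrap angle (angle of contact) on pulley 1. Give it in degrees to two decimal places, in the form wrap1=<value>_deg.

open belt: β = asin((r2−r1)/C) = asin(13/100) = 7.4696°
wrap1 = π − 2β = 165.0608°
wrap2 = π + 2β = 194.9392°

wrap1=165.06_deg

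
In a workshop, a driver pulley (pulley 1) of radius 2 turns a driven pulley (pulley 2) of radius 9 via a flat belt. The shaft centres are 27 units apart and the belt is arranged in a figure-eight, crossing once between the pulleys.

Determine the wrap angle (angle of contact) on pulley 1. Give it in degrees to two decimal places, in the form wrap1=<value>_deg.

wrap1=228.08_deg

crossed belt: β = asin((r1+r2)/C) = asin(11/27) = 24.0421°
wrap1 = wrap2 = π + 2β = 228.0842°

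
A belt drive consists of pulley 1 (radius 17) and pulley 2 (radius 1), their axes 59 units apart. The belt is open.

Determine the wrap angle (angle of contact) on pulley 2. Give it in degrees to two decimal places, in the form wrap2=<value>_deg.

wrap2=148.53_deg

open belt: β = asin((r2−r1)/C) = asin(-16/59) = -15.7349°
wrap1 = π − 2β = 211.4698°
wrap2 = π + 2β = 148.5302°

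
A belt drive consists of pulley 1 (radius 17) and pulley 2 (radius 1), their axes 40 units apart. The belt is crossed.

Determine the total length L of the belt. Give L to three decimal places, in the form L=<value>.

L=144.795

crossed belt: β = asin((r1+r2)/C) = asin(18/40) = 26.7437°
wrap1 = wrap2 = π + 2β = 233.4874°
tangent length = C·cosβ = 35.7211
L = (r1+r2)·wrap + 2·C·cosβ = 18·4.0751 + 2·35.7211 = 144.7945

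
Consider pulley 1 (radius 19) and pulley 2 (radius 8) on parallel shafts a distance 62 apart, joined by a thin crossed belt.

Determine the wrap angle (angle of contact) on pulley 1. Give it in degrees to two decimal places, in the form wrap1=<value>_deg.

crossed belt: β = asin((r1+r2)/C) = asin(27/62) = 25.8161°
wrap1 = wrap2 = π + 2β = 231.6322°

wrap1=231.63_deg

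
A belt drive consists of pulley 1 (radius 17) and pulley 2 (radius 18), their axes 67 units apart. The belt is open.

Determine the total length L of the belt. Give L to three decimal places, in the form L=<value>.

L=243.971

open belt: β = asin((r2−r1)/C) = asin(1/67) = 0.8552°
wrap1 = π − 2β = 178.2896°
wrap2 = π + 2β = 181.7104°
tangent length = C·cosβ = 66.9925
L = r1·wrap1 + r2·wrap2 + 2·C·cosβ = 17·3.1117 + 18·3.1714 + 2·66.9925 = 243.9707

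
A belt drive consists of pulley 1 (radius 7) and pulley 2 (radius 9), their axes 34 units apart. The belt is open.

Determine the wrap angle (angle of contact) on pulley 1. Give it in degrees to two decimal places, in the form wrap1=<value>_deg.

wrap1=173.26_deg

open belt: β = asin((r2−r1)/C) = asin(2/34) = 3.3723°
wrap1 = π − 2β = 173.2554°
wrap2 = π + 2β = 186.7446°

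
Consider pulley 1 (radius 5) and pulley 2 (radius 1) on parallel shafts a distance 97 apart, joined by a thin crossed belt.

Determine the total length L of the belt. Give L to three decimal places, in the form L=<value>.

crossed belt: β = asin((r1+r2)/C) = asin(6/97) = 3.5463°
wrap1 = wrap2 = π + 2β = 187.0927°
tangent length = C·cosβ = 96.8143
L = (r1+r2)·wrap + 2·C·cosβ = 6·3.2654 + 2·96.8143 = 213.2208

L=213.221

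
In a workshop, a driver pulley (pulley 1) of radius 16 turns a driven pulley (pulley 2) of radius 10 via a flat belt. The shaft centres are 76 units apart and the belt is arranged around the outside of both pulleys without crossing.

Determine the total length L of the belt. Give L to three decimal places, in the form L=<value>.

open belt: β = asin((r2−r1)/C) = asin(-6/76) = -4.5281°
wrap1 = π − 2β = 189.0561°
wrap2 = π + 2β = 170.9439°
tangent length = C·cosβ = 75.7628
L = r1·wrap1 + r2·wrap2 + 2·C·cosβ = 16·3.2997 + 10·2.9835 + 2·75.7628 = 234.1553

L=234.155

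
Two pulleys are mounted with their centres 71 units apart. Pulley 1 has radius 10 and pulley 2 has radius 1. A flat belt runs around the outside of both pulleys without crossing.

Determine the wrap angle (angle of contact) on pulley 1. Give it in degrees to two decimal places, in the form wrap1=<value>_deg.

wrap1=194.56_deg

open belt: β = asin((r2−r1)/C) = asin(-9/71) = -7.2824°
wrap1 = π − 2β = 194.5649°
wrap2 = π + 2β = 165.4351°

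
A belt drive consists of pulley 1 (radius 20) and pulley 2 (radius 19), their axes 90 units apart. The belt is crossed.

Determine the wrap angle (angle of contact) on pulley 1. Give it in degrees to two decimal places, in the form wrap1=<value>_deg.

wrap1=231.36_deg

crossed belt: β = asin((r1+r2)/C) = asin(39/90) = 25.6793°
wrap1 = wrap2 = π + 2β = 231.3586°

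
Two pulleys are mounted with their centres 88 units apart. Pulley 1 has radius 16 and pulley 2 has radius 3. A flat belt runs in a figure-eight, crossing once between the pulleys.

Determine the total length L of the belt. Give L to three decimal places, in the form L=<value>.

L=239.809

crossed belt: β = asin((r1+r2)/C) = asin(19/88) = 12.4689°
wrap1 = wrap2 = π + 2β = 204.9377°
tangent length = C·cosβ = 85.9244
L = (r1+r2)·wrap + 2·C·cosβ = 19·3.5768 + 2·85.9244 = 239.8087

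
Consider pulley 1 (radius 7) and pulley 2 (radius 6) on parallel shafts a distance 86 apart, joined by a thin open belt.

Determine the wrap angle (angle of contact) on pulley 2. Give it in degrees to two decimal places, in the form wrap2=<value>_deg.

wrap2=178.67_deg

open belt: β = asin((r2−r1)/C) = asin(-1/86) = -0.6662°
wrap1 = π − 2β = 181.3325°
wrap2 = π + 2β = 178.6675°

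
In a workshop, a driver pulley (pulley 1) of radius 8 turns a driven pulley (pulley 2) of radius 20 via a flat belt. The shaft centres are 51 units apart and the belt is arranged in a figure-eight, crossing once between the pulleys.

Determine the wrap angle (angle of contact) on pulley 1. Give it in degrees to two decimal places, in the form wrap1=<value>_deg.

wrap1=246.60_deg

crossed belt: β = asin((r1+r2)/C) = asin(28/51) = 33.2998°
wrap1 = wrap2 = π + 2β = 246.5996°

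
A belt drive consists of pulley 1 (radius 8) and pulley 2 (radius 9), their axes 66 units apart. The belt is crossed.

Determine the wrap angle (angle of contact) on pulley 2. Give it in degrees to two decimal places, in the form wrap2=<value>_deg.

crossed belt: β = asin((r1+r2)/C) = asin(17/66) = 14.9263°
wrap1 = wrap2 = π + 2β = 209.8525°

wrap2=209.85_deg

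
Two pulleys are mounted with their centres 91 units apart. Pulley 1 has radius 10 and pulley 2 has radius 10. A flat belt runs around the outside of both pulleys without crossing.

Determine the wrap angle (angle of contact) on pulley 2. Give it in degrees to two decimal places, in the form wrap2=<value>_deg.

open belt: β = asin((r2−r1)/C) = asin(0/91) = 0.0000°
wrap1 = π − 2β = 180.0000°
wrap2 = π + 2β = 180.0000°

wrap2=180.00_deg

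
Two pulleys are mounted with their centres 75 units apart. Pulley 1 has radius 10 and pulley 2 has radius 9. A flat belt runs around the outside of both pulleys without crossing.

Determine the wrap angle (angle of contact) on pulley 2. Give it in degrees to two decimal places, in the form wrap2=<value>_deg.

open belt: β = asin((r2−r1)/C) = asin(-1/75) = -0.7640°
wrap1 = π − 2β = 181.5279°
wrap2 = π + 2β = 178.4721°

wrap2=178.47_deg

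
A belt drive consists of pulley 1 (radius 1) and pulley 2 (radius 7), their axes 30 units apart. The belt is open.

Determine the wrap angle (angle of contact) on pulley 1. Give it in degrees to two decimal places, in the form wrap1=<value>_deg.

wrap1=156.93_deg

open belt: β = asin((r2−r1)/C) = asin(6/30) = 11.5370°
wrap1 = π − 2β = 156.9261°
wrap2 = π + 2β = 203.0739°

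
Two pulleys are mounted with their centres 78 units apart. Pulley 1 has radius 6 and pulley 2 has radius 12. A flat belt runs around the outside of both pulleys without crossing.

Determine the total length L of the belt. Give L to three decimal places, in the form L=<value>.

L=213.010

open belt: β = asin((r2−r1)/C) = asin(6/78) = 4.4117°
wrap1 = π − 2β = 171.1765°
wrap2 = π + 2β = 188.8235°
tangent length = C·cosβ = 77.7689
L = r1·wrap1 + r2·wrap2 + 2·C·cosβ = 6·2.9876 + 12·3.2956 + 2·77.7689 = 213.0104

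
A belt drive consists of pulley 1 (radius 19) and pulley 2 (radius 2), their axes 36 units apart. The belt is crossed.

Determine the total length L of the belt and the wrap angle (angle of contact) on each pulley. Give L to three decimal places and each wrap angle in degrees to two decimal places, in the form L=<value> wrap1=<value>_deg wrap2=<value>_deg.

crossed belt: β = asin((r1+r2)/C) = asin(21/36) = 35.6853°
wrap1 = wrap2 = π + 2β = 251.3707°
tangent length = C·cosβ = 29.2404
L = (r1+r2)·wrap + 2·C·cosβ = 21·4.3872 + 2·29.2404 = 150.6129

L=150.613 wrap1=251.37_deg wrap2=251.37_deg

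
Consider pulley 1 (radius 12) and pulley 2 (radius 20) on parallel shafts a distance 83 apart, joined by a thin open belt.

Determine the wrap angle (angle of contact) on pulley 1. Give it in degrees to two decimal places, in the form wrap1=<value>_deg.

open belt: β = asin((r2−r1)/C) = asin(8/83) = 5.5311°
wrap1 = π − 2β = 168.9379°
wrap2 = π + 2β = 191.0621°

wrap1=168.94_deg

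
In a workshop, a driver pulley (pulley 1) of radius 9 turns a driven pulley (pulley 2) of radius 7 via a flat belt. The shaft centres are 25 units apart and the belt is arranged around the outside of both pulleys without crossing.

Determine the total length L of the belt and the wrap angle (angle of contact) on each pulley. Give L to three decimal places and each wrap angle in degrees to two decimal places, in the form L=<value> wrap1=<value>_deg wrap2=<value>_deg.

L=100.426 wrap1=189.18_deg wrap2=170.82_deg

open belt: β = asin((r2−r1)/C) = asin(-2/25) = -4.5886°
wrap1 = π − 2β = 189.1771°
wrap2 = π + 2β = 170.8229°
tangent length = C·cosβ = 24.9199
L = r1·wrap1 + r2·wrap2 + 2·C·cosβ = 9·3.3018 + 7·2.9814 + 2·24.9199 = 100.4256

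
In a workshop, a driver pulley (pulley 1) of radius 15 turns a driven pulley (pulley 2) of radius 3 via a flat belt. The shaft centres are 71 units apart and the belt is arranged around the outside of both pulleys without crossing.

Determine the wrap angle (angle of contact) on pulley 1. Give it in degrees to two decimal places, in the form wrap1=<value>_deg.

wrap1=199.46_deg

open belt: β = asin((r2−r1)/C) = asin(-12/71) = -9.7305°
wrap1 = π − 2β = 199.4610°
wrap2 = π + 2β = 160.5390°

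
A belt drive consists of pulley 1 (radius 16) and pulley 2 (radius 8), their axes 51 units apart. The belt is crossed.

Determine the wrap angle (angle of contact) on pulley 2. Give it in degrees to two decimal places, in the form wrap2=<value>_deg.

crossed belt: β = asin((r1+r2)/C) = asin(24/51) = 28.0725°
wrap1 = wrap2 = π + 2β = 236.1450°

wrap2=236.14_deg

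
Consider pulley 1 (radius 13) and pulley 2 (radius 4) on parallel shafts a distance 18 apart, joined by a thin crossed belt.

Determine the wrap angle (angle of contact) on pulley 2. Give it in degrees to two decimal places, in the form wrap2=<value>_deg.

wrap2=321.62_deg

crossed belt: β = asin((r1+r2)/C) = asin(17/18) = 70.8119°
wrap1 = wrap2 = π + 2β = 321.6237°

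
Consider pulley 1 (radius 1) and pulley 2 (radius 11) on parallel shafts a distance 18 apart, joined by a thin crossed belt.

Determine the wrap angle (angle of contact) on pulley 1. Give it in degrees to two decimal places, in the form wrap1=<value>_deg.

wrap1=263.62_deg

crossed belt: β = asin((r1+r2)/C) = asin(12/18) = 41.8103°
wrap1 = wrap2 = π + 2β = 263.6206°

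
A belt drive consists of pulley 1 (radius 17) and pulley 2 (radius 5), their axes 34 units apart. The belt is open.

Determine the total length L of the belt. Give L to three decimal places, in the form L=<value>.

L=141.396

open belt: β = asin((r2−r1)/C) = asin(-12/34) = -20.6673°
wrap1 = π − 2β = 221.3346°
wrap2 = π + 2β = 138.6654°
tangent length = C·cosβ = 31.8119
L = r1·wrap1 + r2·wrap2 + 2·C·cosβ = 17·3.8630 + 5·2.4202 + 2·31.8119 = 141.3960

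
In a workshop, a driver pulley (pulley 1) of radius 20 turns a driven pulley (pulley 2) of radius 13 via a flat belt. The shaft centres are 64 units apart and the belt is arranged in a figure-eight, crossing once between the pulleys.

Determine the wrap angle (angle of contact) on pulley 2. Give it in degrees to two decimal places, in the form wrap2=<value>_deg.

wrap2=242.08_deg

crossed belt: β = asin((r1+r2)/C) = asin(33/64) = 31.0392°
wrap1 = wrap2 = π + 2β = 242.0785°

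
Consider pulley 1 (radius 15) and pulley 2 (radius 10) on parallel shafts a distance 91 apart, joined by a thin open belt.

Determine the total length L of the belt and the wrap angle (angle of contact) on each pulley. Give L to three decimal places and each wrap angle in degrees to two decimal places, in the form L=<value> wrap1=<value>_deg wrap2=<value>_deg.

open belt: β = asin((r2−r1)/C) = asin(-5/91) = -3.1497°
wrap1 = π − 2β = 186.2994°
wrap2 = π + 2β = 173.7006°
tangent length = C·cosβ = 90.8625
L = r1·wrap1 + r2·wrap2 + 2·C·cosβ = 15·3.2515 + 10·3.0316 + 2·90.8625 = 260.8146

L=260.815 wrap1=186.30_deg wrap2=173.70_deg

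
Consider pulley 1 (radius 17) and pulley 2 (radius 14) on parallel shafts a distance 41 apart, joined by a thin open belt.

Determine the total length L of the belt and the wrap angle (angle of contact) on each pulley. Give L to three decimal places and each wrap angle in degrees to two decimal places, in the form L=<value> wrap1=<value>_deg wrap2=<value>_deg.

open belt: β = asin((r2−r1)/C) = asin(-3/41) = -4.1961°
wrap1 = π − 2β = 188.3922°
wrap2 = π + 2β = 171.6078°
tangent length = C·cosβ = 40.8901
L = r1·wrap1 + r2·wrap2 + 2·C·cosβ = 17·3.2881 + 14·2.9951 + 2·40.8901 = 179.6090

L=179.609 wrap1=188.39_deg wrap2=171.61_deg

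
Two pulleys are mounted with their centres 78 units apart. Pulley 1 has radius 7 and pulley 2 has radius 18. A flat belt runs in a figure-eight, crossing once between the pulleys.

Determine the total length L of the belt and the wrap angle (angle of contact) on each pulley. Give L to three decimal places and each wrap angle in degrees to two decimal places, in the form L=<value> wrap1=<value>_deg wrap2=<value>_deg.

crossed belt: β = asin((r1+r2)/C) = asin(25/78) = 18.6939°
wrap1 = wrap2 = π + 2β = 217.3879°
tangent length = C·cosβ = 73.8850
L = (r1+r2)·wrap + 2·C·cosβ = 25·3.7941 + 2·73.8850 = 242.6234

L=242.623 wrap1=217.39_deg wrap2=217.39_deg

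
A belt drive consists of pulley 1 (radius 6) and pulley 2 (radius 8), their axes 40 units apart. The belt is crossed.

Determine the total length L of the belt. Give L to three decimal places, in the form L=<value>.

crossed belt: β = asin((r1+r2)/C) = asin(14/40) = 20.4873°
wrap1 = wrap2 = π + 2β = 220.9746°
tangent length = C·cosβ = 37.4700
L = (r1+r2)·wrap + 2·C·cosβ = 14·3.8567 + 2·37.4700 = 128.9343

L=128.934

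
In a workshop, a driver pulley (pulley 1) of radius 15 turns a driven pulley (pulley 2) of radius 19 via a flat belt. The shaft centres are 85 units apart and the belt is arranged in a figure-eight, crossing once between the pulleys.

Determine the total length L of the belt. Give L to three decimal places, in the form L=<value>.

L=290.605

crossed belt: β = asin((r1+r2)/C) = asin(34/85) = 23.5782°
wrap1 = wrap2 = π + 2β = 227.1564°
tangent length = C·cosβ = 77.9038
L = (r1+r2)·wrap + 2·C·cosβ = 34·3.9646 + 2·77.9038 = 290.6049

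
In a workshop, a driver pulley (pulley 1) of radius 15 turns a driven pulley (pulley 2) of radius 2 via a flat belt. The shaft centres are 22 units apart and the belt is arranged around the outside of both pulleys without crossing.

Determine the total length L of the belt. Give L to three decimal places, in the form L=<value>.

open belt: β = asin((r2−r1)/C) = asin(-13/22) = -36.2215°
wrap1 = π − 2β = 252.4431°
wrap2 = π + 2β = 107.5569°
tangent length = C·cosβ = 17.7482
L = r1·wrap1 + r2·wrap2 + 2·C·cosβ = 15·4.4060 + 2·1.8772 + 2·17.7482 = 105.3404

L=105.340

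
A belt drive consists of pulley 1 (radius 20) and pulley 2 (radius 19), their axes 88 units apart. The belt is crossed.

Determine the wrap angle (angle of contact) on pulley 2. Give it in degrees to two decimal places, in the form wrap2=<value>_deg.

crossed belt: β = asin((r1+r2)/C) = asin(39/88) = 26.3071°
wrap1 = wrap2 = π + 2β = 232.6141°

wrap2=232.61_deg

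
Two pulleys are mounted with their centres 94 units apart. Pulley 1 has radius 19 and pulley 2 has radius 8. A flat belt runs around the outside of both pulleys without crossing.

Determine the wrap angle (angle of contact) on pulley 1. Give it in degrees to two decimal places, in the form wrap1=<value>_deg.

wrap1=193.44_deg

open belt: β = asin((r2−r1)/C) = asin(-11/94) = -6.7202°
wrap1 = π − 2β = 193.4404°
wrap2 = π + 2β = 166.5596°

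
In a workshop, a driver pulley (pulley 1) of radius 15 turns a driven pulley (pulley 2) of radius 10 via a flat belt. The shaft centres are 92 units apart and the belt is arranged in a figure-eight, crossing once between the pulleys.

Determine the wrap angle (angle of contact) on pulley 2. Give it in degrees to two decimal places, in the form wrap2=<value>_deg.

crossed belt: β = asin((r1+r2)/C) = asin(25/92) = 15.7678°
wrap1 = wrap2 = π + 2β = 211.5356°

wrap2=211.54_deg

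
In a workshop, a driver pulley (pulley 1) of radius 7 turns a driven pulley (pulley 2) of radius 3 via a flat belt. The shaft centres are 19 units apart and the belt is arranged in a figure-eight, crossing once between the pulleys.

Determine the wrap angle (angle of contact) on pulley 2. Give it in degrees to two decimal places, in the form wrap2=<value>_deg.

wrap2=243.51_deg

crossed belt: β = asin((r1+r2)/C) = asin(10/19) = 31.7569°
wrap1 = wrap2 = π + 2β = 243.5137°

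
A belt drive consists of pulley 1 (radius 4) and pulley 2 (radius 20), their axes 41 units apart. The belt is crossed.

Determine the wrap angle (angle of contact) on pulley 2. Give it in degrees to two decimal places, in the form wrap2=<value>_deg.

crossed belt: β = asin((r1+r2)/C) = asin(24/41) = 35.8288°
wrap1 = wrap2 = π + 2β = 251.6577°

wrap2=251.66_deg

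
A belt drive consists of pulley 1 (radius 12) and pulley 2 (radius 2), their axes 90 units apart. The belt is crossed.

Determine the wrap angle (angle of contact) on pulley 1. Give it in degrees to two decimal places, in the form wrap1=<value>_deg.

wrap1=197.90_deg

crossed belt: β = asin((r1+r2)/C) = asin(14/90) = 8.9490°
wrap1 = wrap2 = π + 2β = 197.8980°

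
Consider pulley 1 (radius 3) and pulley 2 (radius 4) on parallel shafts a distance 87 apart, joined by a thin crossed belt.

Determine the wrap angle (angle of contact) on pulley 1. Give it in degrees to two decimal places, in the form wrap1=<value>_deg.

crossed belt: β = asin((r1+r2)/C) = asin(7/87) = 4.6150°
wrap1 = wrap2 = π + 2β = 189.2300°

wrap1=189.23_deg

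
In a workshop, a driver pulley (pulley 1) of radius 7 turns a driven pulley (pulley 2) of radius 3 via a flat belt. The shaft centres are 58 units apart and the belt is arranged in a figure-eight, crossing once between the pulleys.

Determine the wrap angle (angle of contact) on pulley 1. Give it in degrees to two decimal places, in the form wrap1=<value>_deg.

wrap1=199.86_deg

crossed belt: β = asin((r1+r2)/C) = asin(10/58) = 9.9282°
wrap1 = wrap2 = π + 2β = 199.8564°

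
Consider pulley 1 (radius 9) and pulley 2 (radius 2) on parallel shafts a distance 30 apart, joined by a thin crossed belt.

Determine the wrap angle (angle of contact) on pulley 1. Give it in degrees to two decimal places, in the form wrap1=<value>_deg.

wrap1=223.02_deg

crossed belt: β = asin((r1+r2)/C) = asin(11/30) = 21.5102°
wrap1 = wrap2 = π + 2β = 223.0204°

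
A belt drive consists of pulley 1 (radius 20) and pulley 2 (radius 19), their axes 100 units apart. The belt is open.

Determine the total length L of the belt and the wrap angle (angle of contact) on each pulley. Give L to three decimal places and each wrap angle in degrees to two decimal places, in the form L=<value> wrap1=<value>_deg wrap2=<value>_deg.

L=322.532 wrap1=181.15_deg wrap2=178.85_deg

open belt: β = asin((r2−r1)/C) = asin(-1/100) = -0.5730°
wrap1 = π − 2β = 181.1459°
wrap2 = π + 2β = 178.8541°
tangent length = C·cosβ = 99.9950
L = r1·wrap1 + r2·wrap2 + 2·C·cosβ = 20·3.1616 + 19·3.1216 + 2·99.9950 = 322.5321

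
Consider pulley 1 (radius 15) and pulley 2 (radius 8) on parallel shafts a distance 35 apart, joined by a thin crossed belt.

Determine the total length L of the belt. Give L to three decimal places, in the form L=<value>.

crossed belt: β = asin((r1+r2)/C) = asin(23/35) = 41.0823°
wrap1 = wrap2 = π + 2β = 262.1647°
tangent length = C·cosβ = 26.3818
L = (r1+r2)·wrap + 2·C·cosβ = 23·4.5756 + 2·26.3818 = 158.0033

L=158.003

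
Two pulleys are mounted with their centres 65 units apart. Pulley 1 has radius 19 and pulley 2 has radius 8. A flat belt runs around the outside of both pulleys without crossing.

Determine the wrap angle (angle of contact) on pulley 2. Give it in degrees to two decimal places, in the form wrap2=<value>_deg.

wrap2=160.51_deg

open belt: β = asin((r2−r1)/C) = asin(-11/65) = -9.7431°
wrap1 = π − 2β = 199.4862°
wrap2 = π + 2β = 160.5138°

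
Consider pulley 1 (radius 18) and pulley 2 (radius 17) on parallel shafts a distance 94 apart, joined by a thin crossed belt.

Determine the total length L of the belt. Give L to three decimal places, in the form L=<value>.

crossed belt: β = asin((r1+r2)/C) = asin(35/94) = 21.8600°
wrap1 = wrap2 = π + 2β = 223.7201°
tangent length = C·cosβ = 87.2410
L = (r1+r2)·wrap + 2·C·cosβ = 35·3.9047 + 2·87.2410 = 311.1449

L=311.145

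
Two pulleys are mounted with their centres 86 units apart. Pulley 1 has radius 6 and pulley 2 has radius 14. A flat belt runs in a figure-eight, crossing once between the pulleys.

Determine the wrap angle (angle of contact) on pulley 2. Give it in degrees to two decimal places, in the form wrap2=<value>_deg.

crossed belt: β = asin((r1+r2)/C) = asin(20/86) = 13.4477°
wrap1 = wrap2 = π + 2β = 206.8955°

wrap2=206.90_deg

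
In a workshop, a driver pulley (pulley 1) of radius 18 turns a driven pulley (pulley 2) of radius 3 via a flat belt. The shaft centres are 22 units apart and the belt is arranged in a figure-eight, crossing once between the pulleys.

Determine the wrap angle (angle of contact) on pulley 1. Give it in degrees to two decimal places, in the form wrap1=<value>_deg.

wrap1=325.32_deg

crossed belt: β = asin((r1+r2)/C) = asin(21/22) = 72.6586°
wrap1 = wrap2 = π + 2β = 325.3171°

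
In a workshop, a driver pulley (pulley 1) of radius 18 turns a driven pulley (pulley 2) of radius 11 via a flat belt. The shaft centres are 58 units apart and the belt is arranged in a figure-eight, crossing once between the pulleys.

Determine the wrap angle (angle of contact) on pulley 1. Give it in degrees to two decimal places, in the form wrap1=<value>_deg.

crossed belt: β = asin((r1+r2)/C) = asin(29/58) = 30.0000°
wrap1 = wrap2 = π + 2β = 240.0000°

wrap1=240.00_deg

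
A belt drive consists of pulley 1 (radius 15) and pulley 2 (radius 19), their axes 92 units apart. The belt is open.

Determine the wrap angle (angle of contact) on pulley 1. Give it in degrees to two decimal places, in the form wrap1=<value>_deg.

open belt: β = asin((r2−r1)/C) = asin(4/92) = 2.4919°
wrap1 = π − 2β = 175.0162°
wrap2 = π + 2β = 184.9838°

wrap1=175.02_deg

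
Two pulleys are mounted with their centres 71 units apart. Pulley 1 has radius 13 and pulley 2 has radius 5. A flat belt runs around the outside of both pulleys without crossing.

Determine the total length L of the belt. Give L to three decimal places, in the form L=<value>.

L=199.451

open belt: β = asin((r2−r1)/C) = asin(-8/71) = -6.4696°
wrap1 = π − 2β = 192.9392°
wrap2 = π + 2β = 167.0608°
tangent length = C·cosβ = 70.5479
L = r1·wrap1 + r2·wrap2 + 2·C·cosβ = 13·3.3674 + 5·2.9158 + 2·70.5479 = 199.4510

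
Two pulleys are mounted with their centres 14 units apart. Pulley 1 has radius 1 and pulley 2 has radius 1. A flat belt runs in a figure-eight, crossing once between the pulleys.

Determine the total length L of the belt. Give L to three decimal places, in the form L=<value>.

L=34.569

crossed belt: β = asin((r1+r2)/C) = asin(2/14) = 8.2132°
wrap1 = wrap2 = π + 2β = 196.4264°
tangent length = C·cosβ = 13.8564
L = (r1+r2)·wrap + 2·C·cosβ = 2·3.4283 + 2·13.8564 = 34.5694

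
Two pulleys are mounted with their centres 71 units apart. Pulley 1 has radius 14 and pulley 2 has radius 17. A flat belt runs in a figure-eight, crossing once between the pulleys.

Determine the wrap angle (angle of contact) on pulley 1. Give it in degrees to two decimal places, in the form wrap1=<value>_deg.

crossed belt: β = asin((r1+r2)/C) = asin(31/71) = 25.8884°
wrap1 = wrap2 = π + 2β = 231.7768°

wrap1=231.78_deg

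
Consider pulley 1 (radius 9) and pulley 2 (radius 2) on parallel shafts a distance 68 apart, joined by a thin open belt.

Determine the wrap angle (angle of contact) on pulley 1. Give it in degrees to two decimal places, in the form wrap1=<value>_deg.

wrap1=191.82_deg

open belt: β = asin((r2−r1)/C) = asin(-7/68) = -5.9086°
wrap1 = π − 2β = 191.8171°
wrap2 = π + 2β = 168.1829°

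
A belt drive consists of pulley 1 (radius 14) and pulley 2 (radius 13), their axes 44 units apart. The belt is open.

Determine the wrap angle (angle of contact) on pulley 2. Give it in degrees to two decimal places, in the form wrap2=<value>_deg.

wrap2=177.40_deg

open belt: β = asin((r2−r1)/C) = asin(-1/44) = -1.3023°
wrap1 = π − 2β = 182.6046°
wrap2 = π + 2β = 177.3954°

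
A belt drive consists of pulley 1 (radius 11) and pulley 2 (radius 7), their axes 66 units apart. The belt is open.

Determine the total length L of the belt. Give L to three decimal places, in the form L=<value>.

open belt: β = asin((r2−r1)/C) = asin(-4/66) = -3.4746°
wrap1 = π − 2β = 186.9492°
wrap2 = π + 2β = 173.0508°
tangent length = C·cosβ = 65.8787
L = r1·wrap1 + r2·wrap2 + 2·C·cosβ = 11·3.2629 + 7·3.0203 + 2·65.8787 = 188.7912

L=188.791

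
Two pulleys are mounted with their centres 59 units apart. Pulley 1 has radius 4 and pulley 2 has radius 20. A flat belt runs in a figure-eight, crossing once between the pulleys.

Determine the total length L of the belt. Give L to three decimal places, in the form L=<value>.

crossed belt: β = asin((r1+r2)/C) = asin(24/59) = 24.0027°
wrap1 = wrap2 = π + 2β = 228.0054°
tangent length = C·cosβ = 53.8981
L = (r1+r2)·wrap + 2·C·cosβ = 24·3.9794 + 2·53.8981 = 203.3028

L=203.303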